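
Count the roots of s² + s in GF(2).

2

Write f(s) = s² + s.
Evaluate at each of the 2 elements of GF(2):
f(0) = 0 → root; f(1) = 0 → root.
Roots: {0, 1}.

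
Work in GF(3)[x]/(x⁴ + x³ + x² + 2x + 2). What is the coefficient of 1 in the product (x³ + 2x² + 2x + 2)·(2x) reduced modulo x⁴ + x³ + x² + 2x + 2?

Multiply in GF(3)[x]: (x³ + 2x² + 2x + 2)·(2x) = 2x⁴ + x³ + x² + x.
Reduce using x⁴ ≡ 2x³ + 2x² + x + 1 (mod x⁴ + x³ + x² + 2x + 2).
Reduced: 2x³ + 2x² + 2.

2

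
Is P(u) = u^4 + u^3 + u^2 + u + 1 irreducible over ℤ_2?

Yes

Check for roots in ℤ_2: P(0) = 1; P(1) = 1.
No roots, so no linear factors.
Monic irreducibles of degree 2 over GF(2): u^2 + u + 1.
None of them divide P (all give nonzero remainder).
No irreducible factor of degree ≤ 2 exists, so P is irreducible over GF(2).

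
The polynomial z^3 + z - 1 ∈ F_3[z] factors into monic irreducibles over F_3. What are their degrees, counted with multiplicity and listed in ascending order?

Write f(z) = z^3 + z - 1.
Roots in F_3: f(0) = 2; f(1) = 1; f(2) = 0 → root.
Linear factors from roots: (z + 1).
Complete factorization: f(z) = (z + 1)·(z^2 - z - 1).
Factor degrees with multiplicity: 1 + 2 = 3.

1, 2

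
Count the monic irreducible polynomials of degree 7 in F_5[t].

The number of monic irreducibles of degree 7 over GF(5) is (1/7)·Σ_{d∣7} μ(7/d) 5^d.
Divisors of 7: 1, 7; μ(7/d) for each: -1, 1.
Σ = − 5^1 + 5^7 = 78120.
N = 78120/7 = 11160.

11160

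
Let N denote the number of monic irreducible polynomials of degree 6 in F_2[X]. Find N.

9

By the necklace-counting formula, N_2(6) = (1/6) Σ_{d|6} μ(6/d)·2^d.
Divisors of 6: 1, 2, 3, 6; μ(6/d) for each: 1, -1, -1, 1.
Σ = 2^1 − 2^2 − 2^3 + 2^6 = 54.
N = 54/6 = 9.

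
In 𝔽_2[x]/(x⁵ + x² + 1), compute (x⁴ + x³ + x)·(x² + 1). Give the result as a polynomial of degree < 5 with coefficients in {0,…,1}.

x^4 + x^3 + x^2 + 1

Multiply in 𝔽_2[x]: (x⁴ + x³ + x)·(x² + 1) = x⁶ + x⁵ + x⁴ + x.
Reduce using x⁵ ≡ x² + 1 (mod x⁵ + x² + 1).
Reduced: x⁴ + x³ + x² + 1.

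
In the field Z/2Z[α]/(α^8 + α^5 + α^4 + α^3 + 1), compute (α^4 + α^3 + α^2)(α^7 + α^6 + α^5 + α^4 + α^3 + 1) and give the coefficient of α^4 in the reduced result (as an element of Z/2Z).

0

Multiply in Z/2Z[α]: (α^4 + α^3 + α^2)·(α^7 + α^6 + α^5 + α^4 + α^3 + 1) = α^11 + α^9 + α^8 + α^7 + α^5 + α^4 + α^3 + α^2.
Reduce using α^8 ≡ α^5 + α^4 + α^3 + 1 (mod α^8 + α^5 + α^4 + α^3 + 1).
Reduced: α^2 + α.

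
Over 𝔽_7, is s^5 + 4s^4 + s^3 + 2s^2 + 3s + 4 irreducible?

Yes

Write f(s) = s^5 + 4s^4 + s^3 + 2s^2 + 3s + 4.
Check for roots in 𝔽_7: f(0) = 4; f(1) = 1; f(2) = 3; f(3) = 2; f(4) = 4; f(5) = 2; f(6) = 5.
No roots, so no linear factors.
Degree-2 irreducible divisors: test the 21 monic irreducibles of degree 2 over GF(7).
None of them divide f (all give nonzero remainder).
No irreducible factor of degree ≤ 2 exists, so f is irreducible over GF(7).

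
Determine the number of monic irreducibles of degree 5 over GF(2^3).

6552

x^(8^5) − x is the product of all monic irreducibles of degree dividing 5; Möbius inversion gives N = (1/5) Σ μ(5/d)·8^d.
Divisors of 5: 1, 5; μ(5/d) for each: -1, 1.
Σ = − 8^1 + 8^5 = 32760.
N = 32760/5 = 6552.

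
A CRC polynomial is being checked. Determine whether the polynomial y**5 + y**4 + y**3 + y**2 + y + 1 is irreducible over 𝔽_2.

Write h(y) = y**5 + y**4 + y**3 + y**2 + y + 1.
Check for roots in 𝔽_2: h(0) = 1; h(1) = 0 → root.
h(1) = 0, so (y − 1) divides h(y); h is reducible.

No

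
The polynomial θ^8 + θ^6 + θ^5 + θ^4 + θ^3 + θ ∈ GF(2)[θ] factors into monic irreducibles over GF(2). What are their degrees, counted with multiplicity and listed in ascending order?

Write f(θ) = θ^8 + θ^6 + θ^5 + θ^4 + θ^3 + θ.
Roots in GF(2): f(0) = 0 → root; f(1) = 0 → root.
Linear factors from roots: (θ), (θ + 1).
Complete factorization: f(θ) = (θ)·(θ + 1)·(θ^2 + θ + 1)^3.
Factor degrees with multiplicity: 1 + 1 + 2 + 2 + 2 = 8.

1, 1, 2, 2, 2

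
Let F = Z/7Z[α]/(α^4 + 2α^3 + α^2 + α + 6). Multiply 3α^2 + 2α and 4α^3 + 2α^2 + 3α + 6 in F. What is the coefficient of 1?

Multiply in Z/7Z[α]: (3α^2 + 2α)·(4α^3 + 2α^2 + 3α + 6) = 5α^5 + 6α^3 + 3α^2 + 5α.
Reduce using α^4 ≡ 5α^3 + 6α^2 + 6α + 1 (mod α^4 + 2α^3 + α^2 + α + 6).
Reduced: α^2 + 6α + 4.

4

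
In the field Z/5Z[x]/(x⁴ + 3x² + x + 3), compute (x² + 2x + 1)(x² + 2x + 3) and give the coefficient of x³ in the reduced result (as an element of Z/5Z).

4

Multiply in Z/5Z[x]: (x² + 2x + 1)·(x² + 2x + 3) = x⁴ + 4x³ + 3x² + 3x + 3.
Reduce using x⁴ ≡ 2x² + 4x + 2 (mod x⁴ + 3x² + x + 3).
Reduced: 4x³ + 2x.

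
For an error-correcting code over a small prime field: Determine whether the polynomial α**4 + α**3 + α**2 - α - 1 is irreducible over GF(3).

Write P(α) = α**4 + α**3 + α**2 - α - 1.
Check for roots in GF(3): P(0) = 2; P(1) = 1; P(2) = 1.
No roots, so no linear factors.
Monic irreducibles of degree 2 over GF(3): α**2 + 1, α**2 + α - 1, α**2 - α - 1.
None of them divide P (all give nonzero remainder).
No irreducible factor of degree ≤ 2 exists, so P is irreducible over GF(3).

Yes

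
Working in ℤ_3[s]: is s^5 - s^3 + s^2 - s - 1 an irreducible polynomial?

Yes

Write f(s) = s^5 - s^3 + s^2 - s - 1.
Check for roots in ℤ_3: f(0) = 2; f(1) = 2; f(2) = 1.
No roots, so no linear factors.
Monic irreducibles of degree 2 over GF(3): s^2 + 1, s^2 + s - 1, s^2 - s - 1.
None of them divide f (all give nonzero remainder).
No irreducible factor of degree ≤ 2 exists, so f is irreducible over GF(3).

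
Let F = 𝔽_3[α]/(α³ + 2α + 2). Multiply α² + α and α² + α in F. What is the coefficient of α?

0

Multiply in 𝔽_3[α]: (α² + α)·(α² + α) = α⁴ + 2α³ + α².
Reduce using α³ ≡ α + 1 (mod α³ + 2α + 2).
Reduced: 2α² + 2.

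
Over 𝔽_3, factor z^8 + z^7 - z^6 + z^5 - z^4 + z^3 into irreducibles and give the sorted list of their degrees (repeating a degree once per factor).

1, 1, 1, 2, 3

Write g(z) = z^8 + z^7 - z^6 + z^5 - z^4 + z^3.
Roots in 𝔽_3: g(0) = 0 → root; g(1) = 2; g(2) = 2.
Linear factors from roots: (z).
Complete factorization: g(z) = (z)^3·(z^2 - z - 1)·(z^3 - z^2 - z - 1).
Factor degrees with multiplicity: 1 + 1 + 1 + 2 + 3 = 8.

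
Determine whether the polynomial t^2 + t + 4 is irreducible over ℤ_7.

Yes

Write f(t) = t^2 + t + 4.
Check for roots in ℤ_7: f(0) = 4; f(1) = 6; f(2) = 3; f(3) = 2; f(4) = 3; f(5) = 6; f(6) = 4.
No roots. A degree-2 polynomial over a field with no linear factor is irreducible.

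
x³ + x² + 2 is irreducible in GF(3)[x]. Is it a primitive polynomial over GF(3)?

No

Write f(x) = x³ + x² + 2.
|GF(3^3)^×| = 3^3 − 1 = 26. Prime factorization: 26 = 2·13.
f is primitive ⇔ x has order 26 in GF(3)[x]/(f), i.e. x^(26/q) ≠ 1 for each prime q | 26.
x^(13) mod f = 1
x^(2) mod f = x².
Since x^(13) = 1, the order of x divides 13 < 26; not primitive.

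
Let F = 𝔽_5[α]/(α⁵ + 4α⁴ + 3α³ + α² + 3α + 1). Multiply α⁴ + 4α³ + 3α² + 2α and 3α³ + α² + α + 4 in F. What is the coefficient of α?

Multiply in 𝔽_5[α]: (α⁴ + 4α³ + 3α² + 2α)·(3α³ + α² + α + 4) = 3α⁷ + 3α⁶ + 4α⁵ + 2α⁴ + α³ + 4α² + 3α.
Reduce using α⁵ ≡ α⁴ + 2α³ + 4α² + 2α + 4 (mod α⁵ + 4α⁴ + 3α³ + α² + 3α + 1).
Reduced: 2α⁴ + 3α³ + 2α² + 4α + 4.

4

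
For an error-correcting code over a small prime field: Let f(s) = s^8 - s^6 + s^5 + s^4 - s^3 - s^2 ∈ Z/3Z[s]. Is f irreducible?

Check for roots in Z/3Z: f(0) = 0 → root; f(1) = 0 → root; f(2) = 0 → root.
f(0) = 0, so (s) divides f(s); f is reducible.

No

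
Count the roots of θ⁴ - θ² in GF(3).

Write P(θ) = θ⁴ - θ².
Evaluate at each of the 3 elements of GF(3):
P(0) = 0 → root; P(1) = 0 → root; P(2) = 0 → root.
Roots: {0, 1, 2}.

3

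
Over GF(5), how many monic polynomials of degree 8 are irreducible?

48750

By the necklace-counting formula, N_5(8) = (1/8) Σ_{d|8} μ(8/d)·5^d.
Divisors of 8: 1, 2, 4, 8; μ(8/d) for each: 0, 0, -1, 1.
Σ = − 5^4 + 5^8 = 390000.
N = 390000/8 = 48750.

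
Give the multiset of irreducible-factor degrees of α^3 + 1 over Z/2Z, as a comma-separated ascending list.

Write g(α) = α^3 + 1.
Roots in Z/2Z: g(0) = 1; g(1) = 0 → root.
Linear factors from roots: (α + 1).
Complete factorization: g(α) = (α + 1)·(α^2 + α + 1).
Factor degrees with multiplicity: 1 + 2 = 3.

1, 2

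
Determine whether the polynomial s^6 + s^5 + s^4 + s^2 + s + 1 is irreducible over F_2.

Write g(s) = s^6 + s^5 + s^4 + s^2 + s + 1.
Check for roots in F_2: g(0) = 1; g(1) = 0 → root.
g(1) = 0, so (s − 1) divides g(s); g is reducible.

No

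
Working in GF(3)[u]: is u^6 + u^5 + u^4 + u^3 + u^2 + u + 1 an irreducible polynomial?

Yes

Write h(u) = u^6 + u^5 + u^4 + u^3 + u^2 + u + 1.
Check for roots in GF(3): h(0) = 1; h(1) = 1; h(2) = 1.
No roots, so no linear factors.
Monic irreducibles of degree 2 over GF(3): u^2 + 1, u^2 + u + 2, u^2 + 2u + 2.
None of them divide h (all give nonzero remainder).
Degree-3 irreducible divisors: test the 8 monic irreducibles of degree 3 over GF(3).
None of them divide h (all give nonzero remainder).
No irreducible factor of degree ≤ 3 exists, so h is irreducible over GF(3).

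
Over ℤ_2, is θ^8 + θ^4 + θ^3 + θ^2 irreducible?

Write m(θ) = θ^8 + θ^4 + θ^3 + θ^2.
Check for roots in ℤ_2: m(0) = 0 → root; m(1) = 0 → root.
m(0) = 0, so (θ) divides m(θ); m is reducible.

No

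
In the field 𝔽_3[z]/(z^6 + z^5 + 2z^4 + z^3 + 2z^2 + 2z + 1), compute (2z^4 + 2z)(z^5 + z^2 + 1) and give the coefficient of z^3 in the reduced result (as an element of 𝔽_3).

0

Multiply in 𝔽_3[z]: (2z^4 + 2z)·(z^5 + z^2 + 1) = 2z^9 + z^6 + 2z^4 + 2z^3 + 2z.
Reduce using z^6 ≡ 2z^5 + z^4 + 2z^3 + z^2 + z + 2 (mod z^6 + z^5 + 2z^4 + z^3 + 2z^2 + 2z + 1).
Reduced: 2z^2 + 1.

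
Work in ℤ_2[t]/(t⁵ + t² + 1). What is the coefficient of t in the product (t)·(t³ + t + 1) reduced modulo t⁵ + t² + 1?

Multiply in ℤ_2[t]: (t)·(t³ + t + 1) = t⁴ + t² + t.
Reduced: t⁴ + t² + t.

1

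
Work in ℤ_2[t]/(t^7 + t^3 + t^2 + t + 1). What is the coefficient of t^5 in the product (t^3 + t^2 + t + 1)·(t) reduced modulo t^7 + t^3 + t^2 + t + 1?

0

Multiply in ℤ_2[t]: (t^3 + t^2 + t + 1)·(t) = t^4 + t^3 + t^2 + t.
Reduced: t^4 + t^3 + t^2 + t.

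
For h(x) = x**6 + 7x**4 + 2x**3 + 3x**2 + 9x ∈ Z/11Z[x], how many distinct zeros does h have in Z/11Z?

Evaluate at each of the 11 elements of Z/11Z:
h(0) = 0 → root; h(1) = 0 → root; h(2) = 2; h(3) = 7; h(4) = 6; h(5) = 9; h(6) = 2; h(7) = 8; h(8) = 10; h(9) = 0 → root; h(10) = 0 → root.
Roots: {0, 1, 9, 10}.

4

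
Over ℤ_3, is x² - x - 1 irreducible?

Write g(x) = x² - x - 1.
Check for roots in ℤ_3: g(0) = 2; g(1) = 2; g(2) = 1.
No roots. A degree-2 polynomial over a field with no linear factor is irreducible.

Yes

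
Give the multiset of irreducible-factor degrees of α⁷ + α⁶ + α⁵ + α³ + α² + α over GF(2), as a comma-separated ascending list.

1, 1, 1, 1, 1, 2

Write h(α) = α⁷ + α⁶ + α⁵ + α³ + α² + α.
Roots in GF(2): h(0) = 0 → root; h(1) = 0 → root.
Linear factors from roots: (α), (α + 1).
Complete factorization: h(α) = (α)·(α + 1)^4·(α² + α + 1).
Factor degrees with multiplicity: 1 + 1 + 1 + 1 + 1 + 2 = 7.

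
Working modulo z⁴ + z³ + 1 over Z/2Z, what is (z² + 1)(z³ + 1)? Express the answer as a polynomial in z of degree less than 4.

z^2 + z

Multiply in Z/2Z[z]: (z² + 1)·(z³ + 1) = z⁵ + z³ + z² + 1.
Reduce using z⁴ ≡ z³ + 1 (mod z⁴ + z³ + 1).
Reduced: z² + z.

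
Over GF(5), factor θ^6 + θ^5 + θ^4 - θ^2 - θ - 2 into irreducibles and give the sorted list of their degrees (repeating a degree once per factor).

Write g(θ) = θ^6 + θ^5 + θ^4 - θ^2 - θ - 2.
Roots in GF(5): g(0) = 3; g(1) = 4; g(2) = 4; g(3) = 4; g(4) = 4.
Complete factorization: g(θ) = (θ^3 + 2θ^2 - 2)·(θ^3 - θ^2 - 2θ + 1).
Factor degrees with multiplicity: 3 + 3 = 6.

3, 3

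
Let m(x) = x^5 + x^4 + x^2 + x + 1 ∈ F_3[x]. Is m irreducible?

Yes

Check for roots in F_3: m(0) = 1; m(1) = 2; m(2) = 1.
No roots, so no linear factors.
Monic irreducibles of degree 2 over GF(3): x^2 + 1, x^2 + x - 1, x^2 - x - 1.
None of them divide m (all give nonzero remainder).
No irreducible factor of degree ≤ 2 exists, so m is irreducible over GF(3).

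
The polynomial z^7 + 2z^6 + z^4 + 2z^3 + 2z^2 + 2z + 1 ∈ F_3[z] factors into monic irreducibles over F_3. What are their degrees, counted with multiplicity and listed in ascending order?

7

Write h(z) = z^7 + 2z^6 + z^4 + 2z^3 + 2z^2 + 2z + 1.
Roots in F_3: h(0) = 1; h(1) = 2; h(2) = 1.
Complete factorization: h(z) = (z^7 + 2z^6 + z^4 + 2z^3 + 2z^2 + 2z + 1).
Factor degrees with multiplicity: 7 = 7.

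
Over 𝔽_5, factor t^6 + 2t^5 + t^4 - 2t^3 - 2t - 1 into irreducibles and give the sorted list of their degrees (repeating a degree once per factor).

1, 1, 2, 2

Write g(t) = t^6 + 2t^5 + t^4 - 2t^3 - 2t - 1.
Roots in 𝔽_5: g(0) = 4; g(1) = 4; g(2) = 3; g(3) = 0 → root; g(4) = 3.
Linear factors from roots: (t + 2).
Complete factorization: g(t) = (t + 2)^2·(t^2 + 2)·(t^2 - 2t - 2).
Factor degrees with multiplicity: 1 + 1 + 2 + 2 = 6.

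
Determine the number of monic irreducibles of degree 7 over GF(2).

18

x^(2^7) − x is the product of all monic irreducibles of degree dividing 7; Möbius inversion gives N = (1/7) Σ μ(7/d)·2^d.
Divisors of 7: 1, 7; μ(7/d) for each: -1, 1.
Σ = − 2^1 + 2^7 = 126.
N = 126/7 = 18.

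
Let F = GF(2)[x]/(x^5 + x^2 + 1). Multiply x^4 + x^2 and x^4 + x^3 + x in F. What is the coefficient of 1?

1

Multiply in GF(2)[x]: (x^4 + x^2)·(x^4 + x^3 + x) = x^8 + x^7 + x^6 + x^3.
Reduce using x^5 ≡ x^2 + 1 (mod x^5 + x^2 + 1).
Reduced: x^4 + x^3 + x + 1.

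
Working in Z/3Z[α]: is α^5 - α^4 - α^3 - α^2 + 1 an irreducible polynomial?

Yes

Write m(α) = α^5 - α^4 - α^3 - α^2 + 1.
Check for roots in Z/3Z: m(0) = 1; m(1) = 2; m(2) = 2.
No roots, so no linear factors.
Monic irreducibles of degree 2 over GF(3): α^2 + 1, α^2 + α - 1, α^2 - α - 1.
None of them divide m (all give nonzero remainder).
No irreducible factor of degree ≤ 2 exists, so m is irreducible over GF(3).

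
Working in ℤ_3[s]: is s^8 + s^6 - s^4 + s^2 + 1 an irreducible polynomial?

Write h(s) = s^8 + s^6 - s^4 + s^2 + 1.
Check for roots in ℤ_3: h(0) = 1; h(1) = 0 → root; h(2) = 0 → root.
h(1) = 0, so (s − 1) divides h(s); h is reducible.

No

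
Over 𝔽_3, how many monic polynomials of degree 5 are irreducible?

Gauss's count: N_{3}(5) = (1/5) Σ_{d|5} μ(5/d)·3^d.
Divisors of 5: 1, 5; μ(5/d) for each: -1, 1.
Σ = − 3^1 + 3^5 = 240.
N = 240/5 = 48.

48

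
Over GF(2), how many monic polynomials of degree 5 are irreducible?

By the necklace-counting formula, N_2(5) = (1/5) Σ_{d|5} μ(5/d)·2^d.
Divisors of 5: 1, 5; μ(5/d) for each: -1, 1.
Σ = − 2^1 + 2^5 = 30.
N = 30/5 = 6.

6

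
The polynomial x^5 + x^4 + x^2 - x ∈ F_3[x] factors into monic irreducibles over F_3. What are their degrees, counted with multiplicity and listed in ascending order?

Write g(x) = x^5 + x^4 + x^2 - x.
Roots in F_3: g(0) = 0 → root; g(1) = 2; g(2) = 2.
Linear factors from roots: (x).
Complete factorization: g(x) = (x)·(x^2 + 1)·(x^2 + x - 1).
Factor degrees with multiplicity: 1 + 2 + 2 = 5.

1, 2, 2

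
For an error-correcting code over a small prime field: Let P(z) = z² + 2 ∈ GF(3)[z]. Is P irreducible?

No

Check for roots in GF(3): P(0) = 2; P(1) = 0 → root; P(2) = 0 → root.
P(1) = 0, so (z − 1) divides P(z); P is reducible.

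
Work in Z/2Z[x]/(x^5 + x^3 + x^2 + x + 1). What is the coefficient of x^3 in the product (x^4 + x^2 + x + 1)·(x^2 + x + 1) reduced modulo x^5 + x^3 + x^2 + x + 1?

0

Multiply in Z/2Z[x]: (x^4 + x^2 + x + 1)·(x^2 + x + 1) = x^6 + x^5 + x^2 + 1.
Reduce using x^5 ≡ x^3 + x^2 + x + 1 (mod x^5 + x^3 + x^2 + x + 1).
Reduced: x^4 + x^2.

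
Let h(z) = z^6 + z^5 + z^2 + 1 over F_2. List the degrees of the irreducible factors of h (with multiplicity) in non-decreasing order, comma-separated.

Roots in F_2: h(0) = 1; h(1) = 0 → root.
Linear factors from roots: (z + 1).
Complete factorization: h(z) = (z + 1)·(z^2 + z + 1)·(z^3 + z^2 + 1).
Factor degrees with multiplicity: 1 + 2 + 3 = 6.

1, 2, 3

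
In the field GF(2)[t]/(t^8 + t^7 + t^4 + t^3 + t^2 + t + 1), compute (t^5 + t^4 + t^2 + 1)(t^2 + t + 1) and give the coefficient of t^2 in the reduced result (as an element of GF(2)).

Multiply in GF(2)[t]: (t^5 + t^4 + t^2 + 1)·(t^2 + t + 1) = t^7 + t^3 + t + 1.
Reduced: t^7 + t^3 + t + 1.

0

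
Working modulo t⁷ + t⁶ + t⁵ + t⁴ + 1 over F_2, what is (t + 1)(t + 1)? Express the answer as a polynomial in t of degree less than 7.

Multiply in F_2[t]: (t + 1)·(t + 1) = t² + 1.
Reduced: t² + 1.

t^2 + 1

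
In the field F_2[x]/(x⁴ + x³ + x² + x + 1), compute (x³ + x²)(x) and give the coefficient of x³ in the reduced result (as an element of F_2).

0

Multiply in F_2[x]: (x³ + x²)·(x) = x⁴ + x³.
Reduce using x⁴ ≡ x³ + x² + x + 1 (mod x⁴ + x³ + x² + x + 1).
Reduced: x² + x + 1.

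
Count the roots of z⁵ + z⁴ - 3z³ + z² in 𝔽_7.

4

Write h(z) = z⁵ + z⁴ - 3z³ + z².
Evaluate at each of the 7 elements of 𝔽_7:
h(0) = 0 → root; h(1) = 0 → root; h(2) = 0 → root; h(3) = 0 → root; h(4) = 5; h(5) = 5; h(6) = 4.
Roots: {0, 1, 2, 3}.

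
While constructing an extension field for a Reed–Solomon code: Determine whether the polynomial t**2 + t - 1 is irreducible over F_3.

Yes

Write h(t) = t**2 + t - 1.
Check for roots in F_3: h(0) = 2; h(1) = 1; h(2) = 2.
No roots. A degree-2 polynomial over a field with no linear factor is irreducible.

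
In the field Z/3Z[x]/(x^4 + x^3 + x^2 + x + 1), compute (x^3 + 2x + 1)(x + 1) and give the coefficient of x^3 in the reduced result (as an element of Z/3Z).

0

Multiply in Z/3Z[x]: (x^3 + 2x + 1)·(x + 1) = x^4 + x^3 + 2x^2 + 1.
Reduce using x^4 ≡ 2x^3 + 2x^2 + 2x + 2 (mod x^4 + x^3 + x^2 + x + 1).
Reduced: x^2 + 2x.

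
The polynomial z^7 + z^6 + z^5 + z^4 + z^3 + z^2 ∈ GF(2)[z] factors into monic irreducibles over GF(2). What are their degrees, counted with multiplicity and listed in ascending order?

1, 1, 1, 2, 2

Write f(z) = z^7 + z^6 + z^5 + z^4 + z^3 + z^2.
Roots in GF(2): f(0) = 0 → root; f(1) = 0 → root.
Linear factors from roots: (z), (z + 1).
Complete factorization: f(z) = (z + 1)·(z)^2·(z^2 + z + 1)^2.
Factor degrees with multiplicity: 1 + 1 + 1 + 2 + 2 = 7.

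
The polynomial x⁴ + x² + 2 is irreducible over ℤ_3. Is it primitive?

Write f(x) = x⁴ + x² + 2.
|GF(3^4)^×| = 3^4 − 1 = 80. Prime factorization: 80 = 2^4·5.
f is primitive ⇔ x has order 80 in GF(3)[x]/(f), i.e. x^(80/q) ≠ 1 for each prime q | 80.
x^(40) mod f = 2.
x^(16) mod f = 1
Since x^(16) = 1, the order of x divides 16 < 80; not primitive.

No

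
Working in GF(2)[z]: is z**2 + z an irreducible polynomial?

No

Write g(z) = z**2 + z.
Check for roots in GF(2): g(0) = 0 → root; g(1) = 0 → root.
g(0) = 0, so (z) divides g(z); g is reducible.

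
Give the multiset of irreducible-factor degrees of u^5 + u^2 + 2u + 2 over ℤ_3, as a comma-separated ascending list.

Write f(u) = u^5 + u^2 + 2u + 2.
Roots in ℤ_3: f(0) = 2; f(1) = 0 → root; f(2) = 0 → root.
Linear factors from roots: (u + 2), (u + 1).
Complete factorization: f(u) = (u + 1)·(u + 2)^2·(u^2 + u + 2).
Factor degrees with multiplicity: 1 + 1 + 1 + 2 = 5.

1, 1, 1, 2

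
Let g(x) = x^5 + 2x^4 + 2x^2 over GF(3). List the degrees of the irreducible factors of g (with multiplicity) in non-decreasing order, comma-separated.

1, 1, 1, 2

Roots in GF(3): g(0) = 0 → root; g(1) = 2; g(2) = 0 → root.
Linear factors from roots: (x), (x + 1).
Complete factorization: g(x) = (x + 1)·(x)^2·(x^2 + x + 2).
Factor degrees with multiplicity: 1 + 1 + 1 + 2 = 5.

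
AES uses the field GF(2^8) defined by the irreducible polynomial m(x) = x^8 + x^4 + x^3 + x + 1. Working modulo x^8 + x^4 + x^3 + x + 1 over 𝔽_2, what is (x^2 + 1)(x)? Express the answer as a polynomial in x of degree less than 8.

x^3 + x

Multiply in 𝔽_2[x]: (x^2 + 1)·(x) = x^3 + x.
Reduced: x^3 + x.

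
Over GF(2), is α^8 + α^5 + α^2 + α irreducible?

Write P(α) = α^8 + α^5 + α^2 + α.
Check for roots in GF(2): P(0) = 0 → root; P(1) = 0 → root.
P(0) = 0, so (α) divides P(α); P is reducible.

No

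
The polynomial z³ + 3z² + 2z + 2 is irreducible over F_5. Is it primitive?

Yes

Write f(z) = z³ + 3z² + 2z + 2.
|GF(5^3)^×| = 5^3 − 1 = 124. Prime factorization: 124 = 2^2·31.
f is primitive ⇔ z has order 124 in GF(5)[z]/(f), i.e. z^(124/q) ≠ 1 for each prime q | 124.
z^(62) mod f = 4.
z^(4) mod f = 2z² + 4z + 1.
None equal 1, so z has full order 124; f is primitive.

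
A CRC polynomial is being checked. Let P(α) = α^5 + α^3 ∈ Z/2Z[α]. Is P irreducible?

Check for roots in Z/2Z: P(0) = 0 → root; P(1) = 0 → root.
P(0) = 0, so (α) divides P(α); P is reducible.

No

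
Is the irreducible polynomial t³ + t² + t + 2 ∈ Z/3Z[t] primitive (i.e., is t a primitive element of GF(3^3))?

No

Write f(t) = t³ + t² + t + 2.
|GF(3^3)^×| = 3^3 − 1 = 26. Prime factorization: 26 = 2·13.
f is primitive ⇔ t has order 26 in GF(3)[t]/(f), i.e. t^(26/q) ≠ 1 for each prime q | 26.
t^(13) mod f = 1
t^(2) mod f = t².
Since t^(13) = 1, the order of t divides 13 < 26; not primitive.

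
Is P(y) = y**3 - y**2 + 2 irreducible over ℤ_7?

No

Check for roots in ℤ_7: P(0) = 2; P(1) = 2; P(2) = 6; P(3) = 6; P(4) = 1; P(5) = 4; P(6) = 0 → root.
P(6) = 0, so (y − 6) divides P(y); P is reducible.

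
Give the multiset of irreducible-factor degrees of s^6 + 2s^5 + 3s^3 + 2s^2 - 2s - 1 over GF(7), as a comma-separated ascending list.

Write g(s) = s^6 + 2s^5 + 3s^3 + 2s^2 - 2s - 1.
Complete factorization: g(s) = (s^6 + 2s^5 + 3s^3 + 2s^2 - 2s - 1).
Factor degrees with multiplicity: 6 = 6.

6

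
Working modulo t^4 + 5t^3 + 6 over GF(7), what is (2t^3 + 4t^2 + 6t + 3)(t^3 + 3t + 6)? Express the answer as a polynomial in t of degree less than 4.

Multiply in GF(7)[t]: (2t^3 + 4t^2 + 6t + 3)·(t^3 + 3t + 6) = 2t^6 + 4t^5 + 5t^4 + 6t^3 + 3t + 4.
Reduce using t^4 ≡ 2t^3 + 1 (mod t^4 + 5t^3 + 6).
Reduced: 6t^3 + 2t^2 + 4t + 4.

6t^3 + 2t^2 + 4t + 4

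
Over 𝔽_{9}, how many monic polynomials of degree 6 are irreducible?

By the necklace-counting formula, N_9(6) = (1/6) Σ_{d|6} μ(6/d)·9^d.
Divisors of 6: 1, 2, 3, 6; μ(6/d) for each: 1, -1, -1, 1.
Σ = 9^1 − 9^2 − 9^3 + 9^6 = 530640.
N = 530640/6 = 88440.

88440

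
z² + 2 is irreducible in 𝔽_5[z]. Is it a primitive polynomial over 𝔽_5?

No

Write f(z) = z² + 2.
|GF(5^2)^×| = 5^2 − 1 = 24. Prime factorization: 24 = 2^3·3.
f is primitive ⇔ z has order 24 in GF(5)[z]/(f), i.e. z^(24/q) ≠ 1 for each prime q | 24.
z^(12) mod f = 4.
z^(8) mod f = 1
Since z^(8) = 1, the order of z divides 8 < 24; not primitive.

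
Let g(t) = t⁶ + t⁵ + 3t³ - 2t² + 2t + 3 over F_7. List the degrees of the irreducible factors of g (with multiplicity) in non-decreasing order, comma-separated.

1, 2, 3

Linear factors from roots: (t - 2).
Complete factorization: g(t) = (t - 2)·(t² + t - 1)·(t³ + 2t² - 2t - 2).
Factor degrees with multiplicity: 1 + 2 + 3 = 6.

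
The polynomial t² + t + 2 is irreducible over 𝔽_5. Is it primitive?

Write f(t) = t² + t + 2.
|GF(5^2)^×| = 5^2 − 1 = 24. Prime factorization: 24 = 2^3·3.
f is primitive ⇔ t has order 24 in GF(5)[t]/(f), i.e. t^(24/q) ≠ 1 for each prime q | 24.
t^(12) mod f = 4.
t^(8) mod f = 3t + 1.
None equal 1, so t has full order 24; f is primitive.

Yes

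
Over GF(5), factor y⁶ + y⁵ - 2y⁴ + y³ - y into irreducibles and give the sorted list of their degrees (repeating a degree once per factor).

Write g(y) = y⁶ + y⁵ - 2y⁴ + y³ - y.
Roots in GF(5): g(0) = 0 → root; g(1) = 0 → root; g(2) = 0 → root; g(3) = 4; g(4) = 3.
Linear factors from roots: (y), (y - 1), (y - 2).
Complete factorization: g(y) = (y)·(y - 2)·(y - 1)^2·(y² - 2).
Factor degrees with multiplicity: 1 + 1 + 1 + 1 + 2 = 6.

1, 1, 1, 1, 2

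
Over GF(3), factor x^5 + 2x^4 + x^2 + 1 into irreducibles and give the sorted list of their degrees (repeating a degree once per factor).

1, 2, 2

Write g(x) = x^5 + 2x^4 + x^2 + 1.
Roots in GF(3): g(0) = 1; g(1) = 2; g(2) = 0 → root.
Linear factors from roots: (x + 1).
Complete factorization: g(x) = (x + 1)·(x^2 + 2x + 2)^2.
Factor degrees with multiplicity: 1 + 2 + 2 = 5.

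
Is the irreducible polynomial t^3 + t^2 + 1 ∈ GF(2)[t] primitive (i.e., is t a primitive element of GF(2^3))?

Yes

Write f(t) = t^3 + t^2 + 1.
|GF(2^3)^×| = 2^3 − 1 = 7. Prime factorization: 7 = 7.
f is primitive ⇔ t has order 7 in GF(2)[t]/(f), i.e. t^(7/q) ≠ 1 for each prime q | 7.
t^(1) mod f = t.
None equal 1, so t has full order 7; f is primitive.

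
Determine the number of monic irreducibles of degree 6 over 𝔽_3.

Gauss's count: N_{3}(6) = (1/6) Σ_{d|6} μ(6/d)·3^d.
Divisors of 6: 1, 2, 3, 6; μ(6/d) for each: 1, -1, -1, 1.
Σ = 3^1 − 3^2 − 3^3 + 3^6 = 696.
N = 696/6 = 116.

116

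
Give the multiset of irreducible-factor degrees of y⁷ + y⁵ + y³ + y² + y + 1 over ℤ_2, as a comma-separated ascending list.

1, 1, 2, 3

Write g(y) = y⁷ + y⁵ + y³ + y² + y + 1.
Roots in ℤ_2: g(0) = 1; g(1) = 0 → root.
Linear factors from roots: (y + 1).
Complete factorization: g(y) = (y + 1)^2·(y² + y + 1)·(y³ + y² + 1).
Factor degrees with multiplicity: 1 + 1 + 2 + 3 = 7.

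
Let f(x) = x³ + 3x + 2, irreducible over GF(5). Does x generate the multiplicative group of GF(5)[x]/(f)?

|GF(5^3)^×| = 5^3 − 1 = 124. Prime factorization: 124 = 2^2·31.
f is primitive ⇔ x has order 124 in GF(5)[x]/(f), i.e. x^(124/q) ≠ 1 for each prime q | 124.
x^(62) mod f = 4.
x^(4) mod f = 2x² + 3x.
None equal 1, so x has full order 124; f is primitive.

Yes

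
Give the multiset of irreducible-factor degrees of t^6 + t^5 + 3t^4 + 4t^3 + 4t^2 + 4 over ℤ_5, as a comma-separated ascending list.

Write g(t) = t^6 + t^5 + 3t^4 + 4t^3 + 4t^2 + 4.
Roots in ℤ_5: g(0) = 4; g(1) = 2; g(2) = 1; g(3) = 3; g(4) = 2.
Complete factorization: g(t) = (t^6 + t^5 + 3t^4 + 4t^3 + 4t^2 + 4).
Factor degrees with multiplicity: 6 = 6.

6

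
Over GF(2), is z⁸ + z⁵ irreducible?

Write m(z) = z⁸ + z⁵.
Check for roots in GF(2): m(0) = 0 → root; m(1) = 0 → root.
m(0) = 0, so (z) divides m(z); m is reducible.

No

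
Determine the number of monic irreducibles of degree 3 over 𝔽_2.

The number of monic irreducibles of degree 3 over GF(2) is (1/3)·Σ_{d∣3} μ(3/d) 2^d.
Divisors of 3: 1, 3; μ(3/d) for each: -1, 1.
Σ = − 2^1 + 2^3 = 6.
N = 6/3 = 2.

2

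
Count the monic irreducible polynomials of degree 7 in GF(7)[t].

117648

By the necklace-counting formula, N_7(7) = (1/7) Σ_{d|7} μ(7/d)·7^d.
Divisors of 7: 1, 7; μ(7/d) for each: -1, 1.
Σ = − 7^1 + 7^7 = 823536.
N = 823536/7 = 117648.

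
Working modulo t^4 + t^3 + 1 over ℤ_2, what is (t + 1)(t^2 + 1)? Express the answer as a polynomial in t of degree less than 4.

Multiply in ℤ_2[t]: (t + 1)·(t^2 + 1) = t^3 + t^2 + t + 1.
Reduced: t^3 + t^2 + t + 1.

t^3 + t^2 + t + 1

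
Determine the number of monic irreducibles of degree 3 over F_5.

x^(5^3) − x is the product of all monic irreducibles of degree dividing 3; Möbius inversion gives N = (1/3) Σ μ(3/d)·5^d.
Divisors of 3: 1, 3; μ(3/d) for each: -1, 1.
Σ = − 5^1 + 5^3 = 120.
N = 120/3 = 40.

40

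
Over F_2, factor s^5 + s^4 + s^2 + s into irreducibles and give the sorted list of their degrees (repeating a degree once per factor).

Write h(s) = s^5 + s^4 + s^2 + s.
Roots in F_2: h(0) = 0 → root; h(1) = 0 → root.
Linear factors from roots: (s), (s + 1).
Complete factorization: h(s) = (s)·(s + 1)^2·(s^2 + s + 1).
Factor degrees with multiplicity: 1 + 1 + 1 + 2 = 5.

1, 1, 1, 2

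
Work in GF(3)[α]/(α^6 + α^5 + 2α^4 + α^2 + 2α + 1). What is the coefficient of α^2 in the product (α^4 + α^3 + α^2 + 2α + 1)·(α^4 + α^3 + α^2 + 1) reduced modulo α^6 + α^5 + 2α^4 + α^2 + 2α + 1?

Multiply in GF(3)[α]: (α^4 + α^3 + α^2 + 2α + 1)·(α^4 + α^3 + α^2 + 1) = α^8 + 2α^7 + α^5 + 2α^4 + α^3 + 2α^2 + 2α + 1.
Reduce using α^6 ≡ 2α^5 + α^4 + 2α^2 + α + 2 (mod α^6 + α^5 + 2α^4 + α^2 + 2α + 1).
Reduced: 2α^5 + α^4 + α^3 + 2α^2 + α + 1.

2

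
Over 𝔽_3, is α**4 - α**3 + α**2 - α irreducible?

Write h(α) = α**4 - α**3 + α**2 - α.
Check for roots in 𝔽_3: h(0) = 0 → root; h(1) = 0 → root; h(2) = 1.
h(0) = 0, so (α) divides h(α); h is reducible.

No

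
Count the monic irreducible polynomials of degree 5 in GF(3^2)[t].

11808

By the necklace-counting formula, N_9(5) = (1/5) Σ_{d|5} μ(5/d)·9^d.
Divisors of 5: 1, 5; μ(5/d) for each: -1, 1.
Σ = − 9^1 + 9^5 = 59040.
N = 59040/5 = 11808.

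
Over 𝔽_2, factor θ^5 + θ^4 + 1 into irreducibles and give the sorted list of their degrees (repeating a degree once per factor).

2, 3

Write g(θ) = θ^5 + θ^4 + 1.
Roots in 𝔽_2: g(0) = 1; g(1) = 1.
Complete factorization: g(θ) = (θ^2 + θ + 1)·(θ^3 + θ + 1).
Factor degrees with multiplicity: 2 + 3 = 5.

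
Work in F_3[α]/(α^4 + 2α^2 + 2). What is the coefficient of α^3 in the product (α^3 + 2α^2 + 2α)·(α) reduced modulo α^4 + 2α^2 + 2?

Multiply in F_3[α]: (α^3 + 2α^2 + 2α)·(α) = α^4 + 2α^3 + 2α^2.
Reduce using α^4 ≡ α^2 + 1 (mod α^4 + 2α^2 + 2).
Reduced: 2α^3 + 1.

2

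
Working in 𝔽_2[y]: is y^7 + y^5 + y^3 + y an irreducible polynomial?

No

Write m(y) = y^7 + y^5 + y^3 + y.
Check for roots in 𝔽_2: m(0) = 0 → root; m(1) = 0 → root.
m(0) = 0, so (y) divides m(y); m is reducible.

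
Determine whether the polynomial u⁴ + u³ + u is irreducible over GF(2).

Write f(u) = u⁴ + u³ + u.
Check for roots in GF(2): f(0) = 0 → root; f(1) = 1.
f(0) = 0, so (u) divides f(u); f is reducible.

No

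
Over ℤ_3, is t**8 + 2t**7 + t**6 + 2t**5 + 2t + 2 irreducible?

Yes

Write m(t) = t**8 + 2t**7 + t**6 + 2t**5 + 2t + 2.
Check for roots in ℤ_3: m(0) = 2; m(1) = 1; m(2) = 1.
No roots, so no linear factors.
Monic irreducibles of degree 2 over GF(3): t**2 + 1, t**2 + t + 2, t**2 + 2t + 2.
None of them divide m (all give nonzero remainder).
Degree-3 irreducible divisors: test the 8 monic irreducibles of degree 3 over GF(3).
None of them divide m (all give nonzero remainder).
Degree-4 irreducible divisors: test the 18 monic irreducibles of degree 4 over GF(3).
None of them divide m (all give nonzero remainder).
No irreducible factor of degree ≤ 4 exists, so m is irreducible over GF(3).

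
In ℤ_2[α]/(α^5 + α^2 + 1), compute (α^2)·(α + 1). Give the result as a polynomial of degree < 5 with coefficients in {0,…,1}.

α^3 + α^2

Multiply in ℤ_2[α]: (α^2)·(α + 1) = α^3 + α^2.
Reduced: α^3 + α^2.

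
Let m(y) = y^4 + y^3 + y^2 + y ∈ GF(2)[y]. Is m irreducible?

No

Check for roots in GF(2): m(0) = 0 → root; m(1) = 0 → root.
m(0) = 0, so (y) divides m(y); m is reducible.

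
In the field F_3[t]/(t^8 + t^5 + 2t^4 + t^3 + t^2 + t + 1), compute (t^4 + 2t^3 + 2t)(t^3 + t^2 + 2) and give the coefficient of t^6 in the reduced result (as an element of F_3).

Multiply in F_3[t]: (t^4 + 2t^3 + 2t)·(t^3 + t^2 + 2) = t^7 + 2t^5 + t^4 + t.
Reduced: t^7 + 2t^5 + t^4 + t.

0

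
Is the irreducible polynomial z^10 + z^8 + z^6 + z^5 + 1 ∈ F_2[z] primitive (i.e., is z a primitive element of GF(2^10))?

No

Write f(z) = z^10 + z^8 + z^6 + z^5 + 1.
|GF(2^10)^×| = 2^10 − 1 = 1023. Prime factorization: 1023 = 3·11·31.
f is primitive ⇔ z has order 1023 in GF(2)[z]/(f), i.e. z^(1023/q) ≠ 1 for each prime q | 1023.
z^(341) mod f = z^8 + z^6 + z^5 + z^4 + z.
z^(93) mod f = 1
z^(33) mod f = z^7 + z^5 + z^3 + z^2 + 1.
Since z^(93) = 1, the order of z divides 93 < 1023; not primitive.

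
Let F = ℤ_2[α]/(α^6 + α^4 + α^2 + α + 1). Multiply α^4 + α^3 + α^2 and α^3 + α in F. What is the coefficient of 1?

Multiply in ℤ_2[α]: (α^4 + α^3 + α^2)·(α^3 + α) = α^7 + α^6 + α^4 + α^3.
Reduce using α^6 ≡ α^4 + α^2 + α + 1 (mod α^6 + α^4 + α^2 + α + 1).
Reduced: α^5 + 1.

1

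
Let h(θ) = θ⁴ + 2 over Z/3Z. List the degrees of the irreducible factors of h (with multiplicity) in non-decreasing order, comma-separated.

1, 1, 2

Roots in Z/3Z: h(0) = 2; h(1) = 0 → root; h(2) = 0 → root.
Linear factors from roots: (θ + 2), (θ + 1).
Complete factorization: h(θ) = (θ + 1)·(θ + 2)·(θ² + 1).
Factor degrees with multiplicity: 1 + 1 + 2 = 4.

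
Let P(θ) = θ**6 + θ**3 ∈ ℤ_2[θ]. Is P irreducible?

No

Check for roots in ℤ_2: P(0) = 0 → root; P(1) = 0 → root.
P(0) = 0, so (θ) divides P(θ); P is reducible.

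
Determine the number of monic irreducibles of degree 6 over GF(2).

9

By the necklace-counting formula, N_2(6) = (1/6) Σ_{d|6} μ(6/d)·2^d.
Divisors of 6: 1, 2, 3, 6; μ(6/d) for each: 1, -1, -1, 1.
Σ = 2^1 − 2^2 − 2^3 + 2^6 = 54.
N = 54/6 = 9.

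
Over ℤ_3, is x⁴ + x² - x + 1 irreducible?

Write P(x) = x⁴ + x² - x + 1.
Check for roots in ℤ_3: P(0) = 1; P(1) = 2; P(2) = 1.
No roots, so no linear factors.
Monic irreducibles of degree 2 over GF(3): x² + 1, x² + x - 1, x² - x - 1.
None of them divide P (all give nonzero remainder).
No irreducible factor of degree ≤ 2 exists, so P is irreducible over GF(3).

Yes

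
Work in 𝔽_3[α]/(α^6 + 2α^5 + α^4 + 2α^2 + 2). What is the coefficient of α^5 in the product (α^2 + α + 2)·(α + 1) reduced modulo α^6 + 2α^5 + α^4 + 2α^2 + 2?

0

Multiply in 𝔽_3[α]: (α^2 + α + 2)·(α + 1) = α^3 + 2α^2 + 2.
Reduced: α^3 + 2α^2 + 2.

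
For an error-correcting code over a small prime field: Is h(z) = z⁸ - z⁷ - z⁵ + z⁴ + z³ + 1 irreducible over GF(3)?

Yes

Check for roots in GF(3): h(0) = 1; h(1) = 2; h(2) = 1.
No roots, so no linear factors.
Monic irreducibles of degree 2 over GF(3): z² + 1, z² + z - 1, z² - z - 1.
None of them divide h (all give nonzero remainder).
Degree-3 irreducible divisors: test the 8 monic irreducibles of degree 3 over GF(3).
None of them divide h (all give nonzero remainder).
Degree-4 irreducible divisors: test the 18 monic irreducibles of degree 4 over GF(3).
None of them divide h (all give nonzero remainder).
No irreducible factor of degree ≤ 4 exists, so h is irreducible over GF(3).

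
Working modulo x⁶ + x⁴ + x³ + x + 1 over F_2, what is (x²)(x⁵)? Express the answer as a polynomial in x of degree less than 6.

Multiply in F_2[x]: (x²)·(x⁵) = x⁷.
Reduce using x⁶ ≡ x⁴ + x³ + x + 1 (mod x⁶ + x⁴ + x³ + x + 1).
Reduced: x⁵ + x⁴ + x² + x.

x^5 + x^4 + x^2 + x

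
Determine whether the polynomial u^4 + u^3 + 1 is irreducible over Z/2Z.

Write f(u) = u^4 + u^3 + 1.
Check for roots in Z/2Z: f(0) = 1; f(1) = 1.
No roots, so no linear factors.
Monic irreducibles of degree 2 over GF(2): u^2 + u + 1.
None of them divide f (all give nonzero remainder).
No irreducible factor of degree ≤ 2 exists, so f is irreducible over GF(2).

Yes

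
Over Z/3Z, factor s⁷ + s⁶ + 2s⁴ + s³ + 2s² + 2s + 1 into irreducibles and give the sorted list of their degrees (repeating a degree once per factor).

Write f(s) = s⁷ + s⁶ + 2s⁴ + s³ + 2s² + 2s + 1.
Roots in Z/3Z: f(0) = 1; f(1) = 1; f(2) = 2.
Complete factorization: f(s) = (s² + 1)·(s² + 2s + 2)·(s³ + 2s² + 2s + 2).
Factor degrees with multiplicity: 2 + 2 + 3 = 7.

2, 2, 3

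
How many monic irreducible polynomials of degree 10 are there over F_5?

976248

x^(5^10) − x is the product of all monic irreducibles of degree dividing 10; Möbius inversion gives N = (1/10) Σ μ(10/d)·5^d.
Divisors of 10: 1, 2, 5, 10; μ(10/d) for each: 1, -1, -1, 1.
Σ = 5^1 − 5^2 − 5^5 + 5^10 = 9762480.
N = 9762480/10 = 976248.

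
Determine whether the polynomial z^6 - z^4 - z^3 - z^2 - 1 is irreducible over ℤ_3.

No

Write f(z) = z^6 - z^4 - z^3 - z^2 - 1.
Check for roots in ℤ_3: f(0) = 2; f(1) = 0 → root; f(2) = 2.
f(1) = 0, so (z − 1) divides f(z); f is reducible.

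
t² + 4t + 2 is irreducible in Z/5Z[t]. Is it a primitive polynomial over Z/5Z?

Yes

Write f(t) = t² + 4t + 2.
|GF(5^2)^×| = 5^2 − 1 = 24. Prime factorization: 24 = 2^3·3.
f is primitive ⇔ t has order 24 in GF(5)[t]/(f), i.e. t^(24/q) ≠ 1 for each prime q | 24.
t^(12) mod f = 4.
t^(8) mod f = 2t + 1.
None equal 1, so t has full order 24; f is primitive.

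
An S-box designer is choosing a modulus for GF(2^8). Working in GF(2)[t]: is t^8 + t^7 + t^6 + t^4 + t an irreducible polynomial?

No

Write P(t) = t^8 + t^7 + t^6 + t^4 + t.
Check for roots in GF(2): P(0) = 0 → root; P(1) = 1.
P(0) = 0, so (t) divides P(t); P is reducible.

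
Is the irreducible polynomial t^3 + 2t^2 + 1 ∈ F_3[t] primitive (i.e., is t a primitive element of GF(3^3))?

Write f(t) = t^3 + 2t^2 + 1.
|GF(3^3)^×| = 3^3 − 1 = 26. Prime factorization: 26 = 2·13.
f is primitive ⇔ t has order 26 in GF(3)[t]/(f), i.e. t^(26/q) ≠ 1 for each prime q | 26.
t^(13) mod f = 2.
t^(2) mod f = t^2.
None equal 1, so t has full order 26; f is primitive.

Yes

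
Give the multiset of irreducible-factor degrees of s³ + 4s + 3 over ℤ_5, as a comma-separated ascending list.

3

Write h(s) = s³ + 4s + 3.
Roots in ℤ_5: h(0) = 3; h(1) = 3; h(2) = 4; h(3) = 2; h(4) = 3.
Complete factorization: h(s) = (s³ + 4s + 3).
Factor degrees with multiplicity: 3 = 3.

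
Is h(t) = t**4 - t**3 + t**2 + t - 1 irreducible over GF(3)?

Yes

Check for roots in GF(3): h(0) = 2; h(1) = 1; h(2) = 1.
No roots, so no linear factors.
Monic irreducibles of degree 2 over GF(3): t**2 + 1, t**2 + t - 1, t**2 - t - 1.
None of them divide h (all give nonzero remainder).
No irreducible factor of degree ≤ 2 exists, so h is irreducible over GF(3).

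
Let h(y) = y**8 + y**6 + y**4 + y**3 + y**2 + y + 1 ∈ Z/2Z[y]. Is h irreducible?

Check for roots in Z/2Z: h(0) = 1; h(1) = 1.
No roots, so no linear factors.
Monic irreducibles of degree 2 over GF(2): y**2 + y + 1.
None of them divide h (all give nonzero remainder).
Monic irreducibles of degree 3 over GF(2): y**3 + y + 1, y**3 + y**2 + 1.
None of them divide h (all give nonzero remainder).
Monic irreducibles of degree 4 over GF(2): y**4 + y + 1, y**4 + y**3 + 1, y**4 + y**3 + y**2 + y + 1.
None of them divide h (all give nonzero remainder).
No irreducible factor of degree ≤ 4 exists, so h is irreducible over GF(2).

Yes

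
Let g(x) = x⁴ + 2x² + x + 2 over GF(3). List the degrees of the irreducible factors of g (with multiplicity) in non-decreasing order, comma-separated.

1, 1, 2

Roots in GF(3): g(0) = 2; g(1) = 0 → root; g(2) = 1.
Linear factors from roots: (x + 2).
Complete factorization: g(x) = (x + 2)^2·(x² + 2x + 2).
Factor degrees with multiplicity: 1 + 1 + 2 = 4.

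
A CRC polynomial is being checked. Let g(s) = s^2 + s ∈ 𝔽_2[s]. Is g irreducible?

No

Check for roots in 𝔽_2: g(0) = 0 → root; g(1) = 0 → root.
g(0) = 0, so (s) divides g(s); g is reducible.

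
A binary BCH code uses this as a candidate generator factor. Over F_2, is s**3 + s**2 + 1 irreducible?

Write P(s) = s**3 + s**2 + 1.
Check for roots in F_2: P(0) = 1; P(1) = 1.
No roots. A degree-3 polynomial over a field with no linear factor is irreducible.

Yes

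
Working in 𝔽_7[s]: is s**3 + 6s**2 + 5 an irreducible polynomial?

No

Write m(s) = s**3 + 6s**2 + 5.
Check for roots in 𝔽_7: m(0) = 5; m(1) = 5; m(2) = 2; m(3) = 2; m(4) = 4; m(5) = 0 → root; m(6) = 3.
m(5) = 0, so (s − 5) divides m(s); m is reducible.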